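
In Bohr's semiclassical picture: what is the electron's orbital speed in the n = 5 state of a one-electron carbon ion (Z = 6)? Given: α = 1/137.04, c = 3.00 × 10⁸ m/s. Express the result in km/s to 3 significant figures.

2630 km/s

v_n = Zαc/n = 6 × 0.00730 × 3.00 × 10⁸ / 5
    = 2630 km/s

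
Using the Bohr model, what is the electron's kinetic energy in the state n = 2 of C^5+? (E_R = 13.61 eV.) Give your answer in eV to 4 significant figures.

For a Coulomb orbit the virial theorem gives K = −E_n.
E_n = −E_R·Z²/n², so K = E_R·Z²/n² = 13.61 × 6²/2² = 122.5 eV

122.5 eV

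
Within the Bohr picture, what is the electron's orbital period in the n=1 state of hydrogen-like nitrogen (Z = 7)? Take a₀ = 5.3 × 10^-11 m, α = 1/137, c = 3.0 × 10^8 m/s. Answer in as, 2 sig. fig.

r = n²a₀/Z = 1²·5.3 × 10^-11/7 = 7.6 × 10^-12 m
v = Zαc/n = 7·0.0073·3.0 × 10^8/1 = 1.5 × 10^7 m/s
T = 2πr/v = 3.1 × 10^-18 s = 3.1 as

3.1 as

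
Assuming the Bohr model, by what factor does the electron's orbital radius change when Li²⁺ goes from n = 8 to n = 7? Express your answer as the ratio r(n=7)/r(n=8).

49/64

r ∝ Z^-1 · n^2; with Z fixed, r ∝ n^2.
r(n=7)/r(n=8) = (7/8)^2 = 49/64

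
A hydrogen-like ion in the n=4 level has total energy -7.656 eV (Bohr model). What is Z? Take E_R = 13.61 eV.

3

E_n = −E_R Z²/n² ⇒ Z² = −E_n n²/E_R = 7.656 × 4² / 13.61 ≈ 9.00
Z = 3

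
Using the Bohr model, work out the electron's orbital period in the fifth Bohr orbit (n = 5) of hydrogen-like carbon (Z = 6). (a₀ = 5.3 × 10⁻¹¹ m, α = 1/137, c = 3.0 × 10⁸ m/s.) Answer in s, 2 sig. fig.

r = n²a₀/Z = 5²·5.3 × 10⁻¹¹/6 = 2.2 × 10⁻¹⁰ m
v = Zαc/n = 6·0.0073·3.0 × 10⁸/5 = 2.6 × 10⁶ m/s
T = 2πr/v = 5.3 × 10⁻¹⁶ s

5.3 × 10⁻¹⁶ s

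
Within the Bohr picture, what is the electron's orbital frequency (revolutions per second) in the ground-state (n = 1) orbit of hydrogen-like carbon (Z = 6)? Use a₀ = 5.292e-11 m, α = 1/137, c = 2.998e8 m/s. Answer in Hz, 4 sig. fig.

2.369e17 Hz

r = n²a₀/Z = 8.820e-12 m, v = Zαc/n = 1.313e7 m/s
f = v/(2πr) = 2.369e17 Hz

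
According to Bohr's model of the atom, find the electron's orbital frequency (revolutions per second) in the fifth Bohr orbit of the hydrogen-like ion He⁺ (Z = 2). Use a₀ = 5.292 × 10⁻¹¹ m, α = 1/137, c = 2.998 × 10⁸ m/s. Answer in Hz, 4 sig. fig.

2.106 × 10¹⁴ Hz

r = n²a₀/Z = 6.615 × 10⁻¹⁰ m, v = Zαc/n = 8.753 × 10⁵ m/s
f = v/(2πr) = 2.106 × 10¹⁴ Hz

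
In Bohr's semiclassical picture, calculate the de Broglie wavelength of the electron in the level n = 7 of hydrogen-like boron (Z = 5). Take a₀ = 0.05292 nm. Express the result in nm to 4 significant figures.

The Bohr quantisation condition is nλ = 2πr_n.
r_n = n²a₀/Z = 0.5186 nm
λ = 2πr_n/n = 2π·0.5186/7 = 0.4655 nm

0.4655 nm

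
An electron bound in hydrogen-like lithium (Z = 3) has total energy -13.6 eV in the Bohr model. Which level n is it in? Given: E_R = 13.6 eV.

E_n = −E_R Z²/n² ⇒ n² = E_R Z²/(−E_n) = 13.6 × 3² / 13.6 ≈ 9.00
n = 3

3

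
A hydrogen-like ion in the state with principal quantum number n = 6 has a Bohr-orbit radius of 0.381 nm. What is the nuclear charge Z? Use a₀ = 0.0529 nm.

r_n = n²a₀/Z ⇒ Z = n²a₀/r = 6² × 0.0529 / 0.381 ≈ 5.00
Z = 5

5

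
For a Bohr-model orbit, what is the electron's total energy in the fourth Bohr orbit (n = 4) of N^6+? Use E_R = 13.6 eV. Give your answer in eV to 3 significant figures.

-41.6 eV

E_n = −E_R·Z²/n² = −13.6 × 7²/4² = -41.6 eV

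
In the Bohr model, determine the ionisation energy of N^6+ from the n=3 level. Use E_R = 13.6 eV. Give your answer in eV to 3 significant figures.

E_n = −E_R·Z²/n² = −13.6 × 7²/3² eV = -74.0 eV
Ionisation energy = −E_n = 74.0 eV

74.0 eV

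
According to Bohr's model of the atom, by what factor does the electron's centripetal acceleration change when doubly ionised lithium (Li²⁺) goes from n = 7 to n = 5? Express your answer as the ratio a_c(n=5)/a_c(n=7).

2401/625

a_c ∝ Z^3 · n^-4; with Z fixed, a_c ∝ n^-4.
a_c(n=5)/a_c(n=7) = (5/7)^-4 = 2401/625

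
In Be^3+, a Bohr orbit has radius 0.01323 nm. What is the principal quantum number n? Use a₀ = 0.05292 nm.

r_n = n²a₀/Z ⇒ n² = rZ/a₀ = 0.01323 × 4 / 0.05292 ≈ 1.00
n = 1

1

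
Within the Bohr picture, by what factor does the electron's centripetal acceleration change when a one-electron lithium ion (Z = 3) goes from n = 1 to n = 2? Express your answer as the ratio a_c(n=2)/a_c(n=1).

1/16

a_c ∝ Z^3 · n^-4; with Z fixed, a_c ∝ n^-4.
a_c(n=2)/a_c(n=1) = (2/1)^-4 = 1/16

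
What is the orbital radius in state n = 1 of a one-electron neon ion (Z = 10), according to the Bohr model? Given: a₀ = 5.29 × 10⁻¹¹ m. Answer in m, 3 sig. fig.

5.29 × 10⁻¹² m

r_n = n²a₀/Z = 1² × 5.29 × 10⁻¹¹ / 10
    = 1 × 5.29 × 10⁻¹¹ / 10 = 5.29 × 10⁻¹² m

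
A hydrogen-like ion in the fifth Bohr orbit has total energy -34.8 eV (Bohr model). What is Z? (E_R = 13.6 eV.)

E_n = −E_R Z²/n² ⇒ Z² = −E_n n²/E_R = 34.8 × 5² / 13.6 ≈ 63.97
Z = 8

8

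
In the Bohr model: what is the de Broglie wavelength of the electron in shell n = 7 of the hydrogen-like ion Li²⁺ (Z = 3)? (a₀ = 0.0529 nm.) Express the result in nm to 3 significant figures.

The Bohr quantisation condition is nλ = 2πr_n.
r_n = n²a₀/Z = 0.864 nm
λ = 2πr_n/n = 2π·0.864/7 = 0.776 nm

0.776 nm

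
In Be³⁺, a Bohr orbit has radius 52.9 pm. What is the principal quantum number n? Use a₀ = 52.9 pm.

r_n = n²a₀/Z ⇒ n² = rZ/a₀ = 52.9 × 4 / 52.9 ≈ 4.00
n = 2

2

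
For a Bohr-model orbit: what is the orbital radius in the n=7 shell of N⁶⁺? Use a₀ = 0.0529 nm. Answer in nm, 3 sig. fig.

r_n = n²a₀/Z = 7² × 0.0529 / 7
    = 49 × 0.0529 / 7 = 0.370 nm

0.370 nm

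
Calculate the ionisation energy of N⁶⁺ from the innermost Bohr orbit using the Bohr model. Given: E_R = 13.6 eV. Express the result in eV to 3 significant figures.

E_n = −E_R·Z²/n² = −13.6 × 7²/1² eV = -666 eV
Ionisation energy = −E_n = 666 eV

666 eV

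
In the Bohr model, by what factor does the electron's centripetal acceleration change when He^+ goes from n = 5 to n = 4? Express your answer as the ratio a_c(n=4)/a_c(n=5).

a_c ∝ Z^3 · n^-4; with Z fixed, a_c ∝ n^-4.
a_c(n=4)/a_c(n=5) = (4/5)^-4 = 625/256

625/256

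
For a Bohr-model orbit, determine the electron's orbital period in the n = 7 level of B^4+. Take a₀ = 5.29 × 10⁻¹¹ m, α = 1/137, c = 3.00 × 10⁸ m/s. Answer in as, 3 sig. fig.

r = n²a₀/Z = 7²·5.29 × 10⁻¹¹/5 = 5.18 × 10⁻¹⁰ m
v = Zαc/n = 5·0.00730·3.00 × 10⁸/7 = 1.56 × 10⁶ m/s
T = 2πr/v = 2.08 × 10⁻¹⁵ s = 2080 as

2080 as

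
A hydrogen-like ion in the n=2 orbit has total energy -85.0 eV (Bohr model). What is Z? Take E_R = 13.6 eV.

5

E_n = −E_R Z²/n² ⇒ Z² = −E_n n²/E_R = 85.0 × 2² / 13.6 ≈ 25.00
Z = 5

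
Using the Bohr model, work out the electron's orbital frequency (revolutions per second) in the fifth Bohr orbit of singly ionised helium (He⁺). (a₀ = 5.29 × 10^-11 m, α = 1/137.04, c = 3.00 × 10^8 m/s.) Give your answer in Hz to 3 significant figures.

2.11 × 10^14 Hz

r = n²a₀/Z = 6.61 × 10^-10 m, v = Zαc/n = 8.76 × 10^5 m/s
f = v/(2πr) = 2.11 × 10^14 Hz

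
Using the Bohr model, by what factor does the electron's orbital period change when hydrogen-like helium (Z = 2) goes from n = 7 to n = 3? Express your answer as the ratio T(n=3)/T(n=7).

27/343

T ∝ Z^-2 · n^3; with Z fixed, T ∝ n^3.
T(n=3)/T(n=7) = (3/7)^3 = 27/343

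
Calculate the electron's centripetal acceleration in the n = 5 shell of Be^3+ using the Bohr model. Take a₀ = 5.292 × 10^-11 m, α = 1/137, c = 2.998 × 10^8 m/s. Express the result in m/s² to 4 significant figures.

r = n²a₀/Z = 3.308 × 10^-10 m, v = Zαc/n = 1.751 × 10^6 m/s
a = v²/r = (1.751 × 10^6)² / 3.308 × 10^-10 = 9.266 × 10^21 m/s²

9.266 × 10^21 m/s²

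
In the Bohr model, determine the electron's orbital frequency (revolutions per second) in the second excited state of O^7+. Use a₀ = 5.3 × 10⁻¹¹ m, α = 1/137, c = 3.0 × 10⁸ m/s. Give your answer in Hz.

r = n²a₀/Z = 6.0 × 10⁻¹¹ m, v = Zαc/n = 5.8 × 10⁶ m/s
f = v/(2πr) = 1.6 × 10¹⁶ Hz

1.6 × 10¹⁶ Hz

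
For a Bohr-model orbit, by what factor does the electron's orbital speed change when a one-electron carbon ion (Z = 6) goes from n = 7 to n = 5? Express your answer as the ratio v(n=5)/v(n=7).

7/5

v ∝ Z^1 · n^-1; with Z fixed, v ∝ n^-1.
v(n=5)/v(n=7) = (5/7)^-1 = 7/5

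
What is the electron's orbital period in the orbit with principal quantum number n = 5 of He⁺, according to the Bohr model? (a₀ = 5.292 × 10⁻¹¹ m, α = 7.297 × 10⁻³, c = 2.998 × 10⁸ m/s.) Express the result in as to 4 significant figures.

r = n²a₀/Z = 5²·5.292 × 10⁻¹¹/2 = 6.615 × 10⁻¹⁰ m
v = Zαc/n = 2·0.007297·2.998 × 10⁸/5 = 8.751 × 10⁵ m/s
T = 2πr/v = 4.750 × 10⁻¹⁵ s = 4750 as

4750 as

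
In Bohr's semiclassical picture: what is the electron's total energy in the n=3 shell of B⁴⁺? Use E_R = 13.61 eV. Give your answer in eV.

-37.81 eV

E_n = −E_R·Z²/n² = −13.61 × 5²/3² = -37.81 eV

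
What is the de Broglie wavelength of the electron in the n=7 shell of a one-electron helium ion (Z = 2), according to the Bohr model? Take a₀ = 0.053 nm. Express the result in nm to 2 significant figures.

1.2 nm

The Bohr quantisation condition is nλ = 2πr_n.
r_n = n²a₀/Z = 1.3 nm
λ = 2πr_n/n = 2π·1.3/7 = 1.2 nm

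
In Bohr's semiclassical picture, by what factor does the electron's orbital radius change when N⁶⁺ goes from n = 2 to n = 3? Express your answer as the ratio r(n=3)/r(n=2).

r ∝ Z^-1 · n^2; with Z fixed, r ∝ n^2.
r(n=3)/r(n=2) = (3/2)^2 = 9/4

9/4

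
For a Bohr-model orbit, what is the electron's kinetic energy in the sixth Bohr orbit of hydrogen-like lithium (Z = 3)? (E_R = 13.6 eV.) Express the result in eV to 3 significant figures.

For a Coulomb orbit the virial theorem gives K = −E_n.
E_n = −E_R·Z²/n², so K = E_R·Z²/n² = 13.6 × 3²/6² = 3.40 eV

3.40 eV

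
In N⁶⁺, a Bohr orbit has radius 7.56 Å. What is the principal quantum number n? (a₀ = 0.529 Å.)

r_n = n²a₀/Z ⇒ n² = rZ/a₀ = 7.56 × 7 / 0.529 ≈ 100.04
n = 10

10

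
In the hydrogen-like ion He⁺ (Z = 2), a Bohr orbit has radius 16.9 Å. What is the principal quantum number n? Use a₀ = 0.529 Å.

8

r_n = n²a₀/Z ⇒ n² = rZ/a₀ = 16.9 × 2 / 0.529 ≈ 63.89
n = 8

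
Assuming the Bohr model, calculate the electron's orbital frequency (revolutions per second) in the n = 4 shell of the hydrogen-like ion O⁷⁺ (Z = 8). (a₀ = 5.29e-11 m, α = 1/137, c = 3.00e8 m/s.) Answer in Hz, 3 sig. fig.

r = n²a₀/Z = 1.06e-10 m, v = Zαc/n = 4.38e6 m/s
f = v/(2πr) = 6.59e15 Hz

6.59e15 Hz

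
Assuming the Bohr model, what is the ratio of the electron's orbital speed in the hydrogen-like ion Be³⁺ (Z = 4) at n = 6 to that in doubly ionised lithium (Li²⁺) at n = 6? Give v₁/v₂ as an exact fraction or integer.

4/3

v ∝ Z^1 · n^-1
v₁/v₂ = (4/3)^1 · (6/6)^-1 = 4/3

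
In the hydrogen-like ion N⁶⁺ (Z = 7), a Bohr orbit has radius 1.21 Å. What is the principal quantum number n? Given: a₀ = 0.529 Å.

4

r_n = n²a₀/Z ⇒ n² = rZ/a₀ = 1.21 × 7 / 0.529 ≈ 16.01
n = 4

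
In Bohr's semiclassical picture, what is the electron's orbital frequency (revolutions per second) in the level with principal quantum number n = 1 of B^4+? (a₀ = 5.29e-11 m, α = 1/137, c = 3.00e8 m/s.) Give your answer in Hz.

r = n²a₀/Z = 1.06e-11 m, v = Zαc/n = 1.09e7 m/s
f = v/(2πr) = 1.65e17 Hz

1.65e17 Hz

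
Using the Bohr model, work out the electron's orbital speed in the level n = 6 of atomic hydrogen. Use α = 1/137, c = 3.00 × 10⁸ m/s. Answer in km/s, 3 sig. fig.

365 km/s

v_n = Zαc/n = 1 × 0.00730 × 3.00 × 10⁸ / 6
    = 365 km/s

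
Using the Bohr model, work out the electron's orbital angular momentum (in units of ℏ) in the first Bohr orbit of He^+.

L_n = nℏ, so L/ℏ = n = 1.

1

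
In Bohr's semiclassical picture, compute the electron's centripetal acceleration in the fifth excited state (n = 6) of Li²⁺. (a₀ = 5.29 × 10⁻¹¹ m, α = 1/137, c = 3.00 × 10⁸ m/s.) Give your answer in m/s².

r = n²a₀/Z = 6.35 × 10⁻¹⁰ m, v = Zαc/n = 1.09 × 10⁶ m/s
a = v²/r = (1.09 × 10⁶)² / 6.35 × 10⁻¹⁰ = 1.89 × 10²¹ m/s²

1.89 × 10²¹ m/s²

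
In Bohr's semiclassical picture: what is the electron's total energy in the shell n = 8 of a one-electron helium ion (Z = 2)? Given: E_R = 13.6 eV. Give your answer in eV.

-0.850 eV

E_n = −E_R·Z²/n² = −13.6 × 2²/8² = -0.850 eV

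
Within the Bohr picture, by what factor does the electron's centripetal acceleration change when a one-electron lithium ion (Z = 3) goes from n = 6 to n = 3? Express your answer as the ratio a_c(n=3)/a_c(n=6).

a_c ∝ Z^3 · n^-4; with Z fixed, a_c ∝ n^-4.
a_c(n=3)/a_c(n=6) = (3/6)^-4 = 16

16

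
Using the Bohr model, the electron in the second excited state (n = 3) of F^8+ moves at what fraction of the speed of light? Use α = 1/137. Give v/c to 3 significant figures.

v_n = Zαc/n, so v/c = Zα/n = 9 × 0.00730 / 3 = 0.0219

0.0219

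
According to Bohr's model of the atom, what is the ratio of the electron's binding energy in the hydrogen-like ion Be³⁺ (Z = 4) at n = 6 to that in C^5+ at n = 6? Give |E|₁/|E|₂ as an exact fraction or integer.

4/9

|E| ∝ Z^2 · n^-2
|E|₁/|E|₂ = (4/6)^2 · (6/6)^-2 = 4/9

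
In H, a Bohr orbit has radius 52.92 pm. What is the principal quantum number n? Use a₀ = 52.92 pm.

1

r_n = n²a₀/Z ⇒ n² = rZ/a₀ = 52.92 × 1 / 52.92 ≈ 1.00
n = 1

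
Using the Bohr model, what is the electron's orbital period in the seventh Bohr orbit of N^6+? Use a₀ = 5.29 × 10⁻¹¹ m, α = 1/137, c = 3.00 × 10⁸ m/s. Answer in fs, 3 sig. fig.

1.06 fs

r = n²a₀/Z = 7²·5.29 × 10⁻¹¹/7 = 3.70 × 10⁻¹⁰ m
v = Zαc/n = 7·0.00730·3.00 × 10⁸/7 = 2.19 × 10⁶ m/s
T = 2πr/v = 1.06 × 10⁻¹⁵ s = 1.06 fs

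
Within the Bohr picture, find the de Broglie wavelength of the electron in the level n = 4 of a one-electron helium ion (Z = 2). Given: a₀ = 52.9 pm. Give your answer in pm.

665 pm

The Bohr quantisation condition is nλ = 2πr_n.
r_n = n²a₀/Z = 423 pm
λ = 2πr_n/n = 2π·423/4 = 665 pm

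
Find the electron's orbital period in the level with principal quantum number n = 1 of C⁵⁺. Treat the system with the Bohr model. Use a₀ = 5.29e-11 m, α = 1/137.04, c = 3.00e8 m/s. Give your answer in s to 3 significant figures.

4.22e-18 s

r = n²a₀/Z = 1²·5.29e-11/6 = 8.82e-12 m
v = Zαc/n = 6·0.00730·3.00e8/1 = 1.31e7 m/s
T = 2πr/v = 4.22e-18 s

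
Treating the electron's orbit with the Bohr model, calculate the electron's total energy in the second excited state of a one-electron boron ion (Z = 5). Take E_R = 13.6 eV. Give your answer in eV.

-37.8 eV

E_n = −E_R·Z²/n² = −13.6 × 5²/3² = -37.8 eV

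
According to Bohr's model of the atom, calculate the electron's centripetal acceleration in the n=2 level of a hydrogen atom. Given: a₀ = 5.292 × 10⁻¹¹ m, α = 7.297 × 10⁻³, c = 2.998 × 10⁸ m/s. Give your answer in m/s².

r = n²a₀/Z = 2.117 × 10⁻¹⁰ m, v = Zαc/n = 1.094 × 10⁶ m/s
a = v²/r = (1.094 × 10⁶)² / 2.117 × 10⁻¹⁰ = 5.652 × 10²¹ m/s²

5.652 × 10²¹ m/s²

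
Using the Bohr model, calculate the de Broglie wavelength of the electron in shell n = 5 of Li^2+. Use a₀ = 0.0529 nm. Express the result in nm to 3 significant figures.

The Bohr quantisation condition is nλ = 2πr_n.
r_n = n²a₀/Z = 0.441 nm
λ = 2πr_n/n = 2π·0.441/5 = 0.554 nm

0.554 nm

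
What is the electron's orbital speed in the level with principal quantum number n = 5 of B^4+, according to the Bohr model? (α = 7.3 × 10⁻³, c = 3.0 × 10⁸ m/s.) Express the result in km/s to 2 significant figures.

2200 km/s

v_n = Zαc/n = 5 × 0.0073 × 3.0 × 10⁸ / 5
    = 2200 km/s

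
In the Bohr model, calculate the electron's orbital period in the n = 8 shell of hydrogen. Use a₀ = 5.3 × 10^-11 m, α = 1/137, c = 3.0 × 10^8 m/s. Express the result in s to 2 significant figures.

r = n²a₀/Z = 8²·5.3 × 10^-11/1 = 3.4 × 10^-9 m
v = Zαc/n = 1·0.0073·3.0 × 10^8/8 = 2.7 × 10^5 m/s
T = 2πr/v = 7.8 × 10^-14 s

7.8 × 10^-14 s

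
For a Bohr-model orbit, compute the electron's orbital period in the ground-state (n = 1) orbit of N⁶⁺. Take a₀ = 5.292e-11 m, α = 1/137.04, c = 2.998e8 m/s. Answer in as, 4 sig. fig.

3.102 as

r = n²a₀/Z = 1²·5.292e-11/7 = 7.560e-12 m
v = Zαc/n = 7·0.007297·2.998e8/1 = 1.531e7 m/s
T = 2πr/v = 3.102e-18 s = 3.102 as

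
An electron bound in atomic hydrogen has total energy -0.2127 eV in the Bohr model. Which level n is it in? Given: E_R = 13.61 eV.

E_n = −E_R Z²/n² ⇒ n² = E_R Z²/(−E_n) = 13.61 × 1² / 0.2127 ≈ 63.99
n = 8

8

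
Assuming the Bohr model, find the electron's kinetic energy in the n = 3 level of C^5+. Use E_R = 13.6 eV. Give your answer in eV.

For a Coulomb orbit the virial theorem gives K = −E_n.
E_n = −E_R·Z²/n², so K = E_R·Z²/n² = 13.6 × 6²/3² = 54.4 eV

54.4 eV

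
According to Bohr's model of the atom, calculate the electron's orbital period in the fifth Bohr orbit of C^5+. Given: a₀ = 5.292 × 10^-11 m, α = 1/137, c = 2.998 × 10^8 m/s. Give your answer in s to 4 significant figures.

r = n²a₀/Z = 5²·5.292 × 10^-11/6 = 2.205 × 10^-10 m
v = Zαc/n = 6·0.007299·2.998 × 10^8/5 = 2.626 × 10^6 m/s
T = 2πr/v = 5.276 × 10^-16 s

5.276 × 10^-16 s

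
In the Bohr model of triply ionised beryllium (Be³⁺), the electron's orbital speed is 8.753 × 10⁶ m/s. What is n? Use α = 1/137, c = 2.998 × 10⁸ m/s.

v_n = Zαc/n ⇒ n = Zαc/v = 4 × 0.007299 × 2.998 × 10⁸ / 8.753 × 10⁶ ≈ 1.00
n = 1

1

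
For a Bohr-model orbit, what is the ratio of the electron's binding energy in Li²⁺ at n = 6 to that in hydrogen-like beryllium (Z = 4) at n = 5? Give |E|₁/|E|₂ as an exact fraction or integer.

|E| ∝ Z^2 · n^-2
|E|₁/|E|₂ = (3/4)^2 · (6/5)^-2 = 25/64

25/64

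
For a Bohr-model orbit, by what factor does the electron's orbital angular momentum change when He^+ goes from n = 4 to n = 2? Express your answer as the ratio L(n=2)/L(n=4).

L = nℏ depends only on n, so L ∝ n.
L(n=2)/L(n=4) = (2/4)^1 = 1/2

1/2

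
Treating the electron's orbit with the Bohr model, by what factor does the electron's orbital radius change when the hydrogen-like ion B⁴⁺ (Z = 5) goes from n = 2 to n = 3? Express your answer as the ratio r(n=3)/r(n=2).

9/4

r ∝ Z^-1 · n^2; with Z fixed, r ∝ n^2.
r(n=3)/r(n=2) = (3/2)^2 = 9/4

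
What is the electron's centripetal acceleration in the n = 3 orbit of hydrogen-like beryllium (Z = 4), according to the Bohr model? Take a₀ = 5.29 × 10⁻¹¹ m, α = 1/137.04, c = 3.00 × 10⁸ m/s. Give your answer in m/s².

7.16 × 10²² m/s²

r = n²a₀/Z = 1.19 × 10⁻¹⁰ m, v = Zαc/n = 2.92 × 10⁶ m/s
a = v²/r = (2.92 × 10⁶)² / 1.19 × 10⁻¹⁰ = 7.16 × 10²² m/s²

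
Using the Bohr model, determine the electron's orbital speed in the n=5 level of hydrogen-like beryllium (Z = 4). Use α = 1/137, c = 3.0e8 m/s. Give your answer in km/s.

v_n = Zαc/n = 4 × 0.0073 × 3.0e8 / 5
    = 1800 km/s

1800 km/s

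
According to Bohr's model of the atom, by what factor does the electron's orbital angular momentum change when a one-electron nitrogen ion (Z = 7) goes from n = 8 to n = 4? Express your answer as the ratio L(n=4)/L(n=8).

L = nℏ depends only on n, so L ∝ n.
L(n=4)/L(n=8) = (4/8)^1 = 1/2

1/2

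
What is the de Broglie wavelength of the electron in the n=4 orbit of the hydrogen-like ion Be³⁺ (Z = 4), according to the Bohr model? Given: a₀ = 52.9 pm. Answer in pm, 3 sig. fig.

332 pm

The Bohr quantisation condition is nλ = 2πr_n.
r_n = n²a₀/Z = 212 pm
λ = 2πr_n/n = 2π·212/4 = 332 pm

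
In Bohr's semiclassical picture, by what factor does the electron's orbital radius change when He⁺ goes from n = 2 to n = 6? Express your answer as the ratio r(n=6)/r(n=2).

r ∝ Z^-1 · n^2; with Z fixed, r ∝ n^2.
r(n=6)/r(n=2) = (6/2)^2 = 9

9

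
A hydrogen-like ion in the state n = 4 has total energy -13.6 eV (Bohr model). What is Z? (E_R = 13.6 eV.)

E_n = −E_R Z²/n² ⇒ Z² = −E_n n²/E_R = 13.6 × 4² / 13.6 ≈ 16.00
Z = 4

4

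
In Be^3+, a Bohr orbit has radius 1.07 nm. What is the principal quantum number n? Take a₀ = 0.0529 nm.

9

r_n = n²a₀/Z ⇒ n² = rZ/a₀ = 1.07 × 4 / 0.0529 ≈ 80.91
n = 9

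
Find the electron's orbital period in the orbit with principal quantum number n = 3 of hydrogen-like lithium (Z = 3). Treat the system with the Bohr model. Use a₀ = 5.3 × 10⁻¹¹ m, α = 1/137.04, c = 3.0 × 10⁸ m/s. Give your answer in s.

4.6 × 10⁻¹⁶ s

r = n²a₀/Z = 3²·5.3 × 10⁻¹¹/3 = 1.6 × 10⁻¹⁰ m
v = Zαc/n = 3·0.0073·3.0 × 10⁸/3 = 2.2 × 10⁶ m/s
T = 2πr/v = 4.6 × 10⁻¹⁶ s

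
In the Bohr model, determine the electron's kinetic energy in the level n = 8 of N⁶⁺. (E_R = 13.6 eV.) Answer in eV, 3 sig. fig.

For a Coulomb orbit the virial theorem gives K = −E_n.
E_n = −E_R·Z²/n², so K = E_R·Z²/n² = 13.6 × 7²/8² = 10.4 eV

10.4 eV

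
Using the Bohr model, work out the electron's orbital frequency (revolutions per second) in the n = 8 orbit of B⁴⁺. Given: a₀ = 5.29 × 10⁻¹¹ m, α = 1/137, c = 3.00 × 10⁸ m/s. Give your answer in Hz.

r = n²a₀/Z = 6.77 × 10⁻¹⁰ m, v = Zαc/n = 1.37 × 10⁶ m/s
f = v/(2πr) = 3.22 × 10¹⁴ Hz

3.22 × 10¹⁴ Hz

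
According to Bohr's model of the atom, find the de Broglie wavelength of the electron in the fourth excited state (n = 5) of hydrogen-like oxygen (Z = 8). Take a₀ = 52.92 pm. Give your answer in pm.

207.8 pm

The Bohr quantisation condition is nλ = 2πr_n.
r_n = n²a₀/Z = 165.4 pm
λ = 2πr_n/n = 2π·165.4/5 = 207.8 pm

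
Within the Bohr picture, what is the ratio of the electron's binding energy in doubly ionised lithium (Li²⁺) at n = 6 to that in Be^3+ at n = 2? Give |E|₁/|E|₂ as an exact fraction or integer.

|E| ∝ Z^2 · n^-2
|E|₁/|E|₂ = (3/4)^2 · (6/2)^-2 = 1/16

1/16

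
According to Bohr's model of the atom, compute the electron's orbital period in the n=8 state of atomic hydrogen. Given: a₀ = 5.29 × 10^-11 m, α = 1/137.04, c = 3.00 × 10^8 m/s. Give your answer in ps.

0.0777 ps

r = n²a₀/Z = 8²·5.29 × 10^-11/1 = 3.39 × 10^-9 m
v = Zαc/n = 1·0.00730·3.00 × 10^8/8 = 2.74 × 10^5 m/s
T = 2πr/v = 7.77 × 10^-14 s = 0.0777 ps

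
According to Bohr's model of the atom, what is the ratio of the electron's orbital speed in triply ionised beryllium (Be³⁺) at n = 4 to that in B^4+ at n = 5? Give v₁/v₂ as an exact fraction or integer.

1

v ∝ Z^1 · n^-1
v₁/v₂ = (4/5)^1 · (4/5)^-1 = 1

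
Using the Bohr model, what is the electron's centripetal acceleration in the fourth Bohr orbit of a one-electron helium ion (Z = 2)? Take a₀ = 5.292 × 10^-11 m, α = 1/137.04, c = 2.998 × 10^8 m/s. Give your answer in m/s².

2.826 × 10^21 m/s²

r = n²a₀/Z = 4.234 × 10^-10 m, v = Zαc/n = 1.094 × 10^6 m/s
a = v²/r = (1.094 × 10^6)² / 4.234 × 10^-10 = 2.826 × 10^21 m/s²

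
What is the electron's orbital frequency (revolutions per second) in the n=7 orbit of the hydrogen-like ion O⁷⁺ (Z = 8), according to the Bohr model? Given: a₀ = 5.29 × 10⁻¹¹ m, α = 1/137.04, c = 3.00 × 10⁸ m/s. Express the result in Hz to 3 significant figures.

r = n²a₀/Z = 3.24 × 10⁻¹⁰ m, v = Zαc/n = 2.50 × 10⁶ m/s
f = v/(2πr) = 1.23 × 10¹⁵ Hz

1.23 × 10¹⁵ Hz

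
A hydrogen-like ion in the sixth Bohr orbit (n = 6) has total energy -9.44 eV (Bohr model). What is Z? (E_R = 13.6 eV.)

E_n = −E_R Z²/n² ⇒ Z² = −E_n n²/E_R = 9.44 × 6² / 13.6 ≈ 24.99
Z = 5

5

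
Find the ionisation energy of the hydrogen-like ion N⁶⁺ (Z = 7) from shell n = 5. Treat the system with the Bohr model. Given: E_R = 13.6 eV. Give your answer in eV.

E_n = −E_R·Z²/n² = −13.6 × 7²/5² eV = -26.7 eV
Ionisation energy = −E_n = 26.7 eV

26.7 eV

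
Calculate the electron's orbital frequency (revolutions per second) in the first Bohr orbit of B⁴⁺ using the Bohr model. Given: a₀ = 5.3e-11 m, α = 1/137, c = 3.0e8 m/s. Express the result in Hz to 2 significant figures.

1.6e17 Hz

r = n²a₀/Z = 1.1e-11 m, v = Zαc/n = 1.1e7 m/s
f = v/(2πr) = 1.6e17 Hz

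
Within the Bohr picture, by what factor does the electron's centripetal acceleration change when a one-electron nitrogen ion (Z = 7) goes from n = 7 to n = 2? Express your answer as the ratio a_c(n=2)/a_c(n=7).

2401/16

a_c ∝ Z^3 · n^-4; with Z fixed, a_c ∝ n^-4.
a_c(n=2)/a_c(n=7) = (2/7)^-4 = 2401/16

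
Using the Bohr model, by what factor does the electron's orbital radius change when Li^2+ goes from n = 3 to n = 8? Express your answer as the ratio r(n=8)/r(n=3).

r ∝ Z^-1 · n^2; with Z fixed, r ∝ n^2.
r(n=8)/r(n=3) = (8/3)^2 = 64/9

64/9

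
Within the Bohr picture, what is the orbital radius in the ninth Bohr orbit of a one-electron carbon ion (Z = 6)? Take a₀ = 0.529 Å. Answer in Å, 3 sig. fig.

7.14 Å

r_n = n²a₀/Z = 9² × 0.529 / 6
    = 81 × 0.529 / 6 = 7.14 Å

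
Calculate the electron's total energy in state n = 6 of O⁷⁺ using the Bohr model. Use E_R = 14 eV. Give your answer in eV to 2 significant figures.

E_n = −E_R·Z²/n² = −14 × 8²/6² = -25 eV

-25 eV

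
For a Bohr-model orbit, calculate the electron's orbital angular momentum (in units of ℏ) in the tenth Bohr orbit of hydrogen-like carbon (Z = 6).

10

L_n = nℏ, so L/ℏ = n = 10.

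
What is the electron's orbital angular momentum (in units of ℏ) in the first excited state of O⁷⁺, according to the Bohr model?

2

L_n = nℏ, so L/ℏ = n = 2.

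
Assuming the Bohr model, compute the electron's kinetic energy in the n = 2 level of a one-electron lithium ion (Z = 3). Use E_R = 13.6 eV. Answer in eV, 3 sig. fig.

30.6 eV

For a Coulomb orbit the virial theorem gives K = −E_n.
E_n = −E_R·Z²/n², so K = E_R·Z²/n² = 13.6 × 3²/2² = 30.6 eV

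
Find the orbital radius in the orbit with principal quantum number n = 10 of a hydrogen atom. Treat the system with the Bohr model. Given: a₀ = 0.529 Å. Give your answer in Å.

r_n = n²a₀/Z = 10² × 0.529 / 1
    = 100 × 0.529 / 1 = 52.9 Å

52.9 Å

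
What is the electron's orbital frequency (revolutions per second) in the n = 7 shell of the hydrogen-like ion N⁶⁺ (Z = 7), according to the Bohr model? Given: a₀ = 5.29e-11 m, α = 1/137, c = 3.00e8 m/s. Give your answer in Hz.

r = n²a₀/Z = 3.70e-10 m, v = Zαc/n = 2.19e6 m/s
f = v/(2πr) = 9.41e14 Hz

9.41e14 Hz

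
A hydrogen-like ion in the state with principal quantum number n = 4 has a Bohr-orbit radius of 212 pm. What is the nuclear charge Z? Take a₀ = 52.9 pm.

4

r_n = n²a₀/Z ⇒ Z = n²a₀/r = 4² × 52.9 / 212 ≈ 3.99
Z = 4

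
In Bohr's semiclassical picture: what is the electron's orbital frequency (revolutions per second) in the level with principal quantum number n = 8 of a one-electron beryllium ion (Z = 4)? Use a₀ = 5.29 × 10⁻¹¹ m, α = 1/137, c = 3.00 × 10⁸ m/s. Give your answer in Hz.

r = n²a₀/Z = 8.46 × 10⁻¹⁰ m, v = Zαc/n = 1.09 × 10⁶ m/s
f = v/(2πr) = 2.06 × 10¹⁴ Hz

2.06 × 10¹⁴ Hz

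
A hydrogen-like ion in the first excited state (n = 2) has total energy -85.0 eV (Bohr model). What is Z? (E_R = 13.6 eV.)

5

E_n = −E_R Z²/n² ⇒ Z² = −E_n n²/E_R = 85.0 × 2² / 13.6 ≈ 25.00
Z = 5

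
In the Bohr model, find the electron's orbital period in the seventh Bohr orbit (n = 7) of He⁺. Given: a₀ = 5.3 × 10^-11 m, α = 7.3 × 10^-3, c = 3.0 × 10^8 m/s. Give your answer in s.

r = n²a₀/Z = 7²·5.3 × 10^-11/2 = 1.3 × 10^-9 m
v = Zαc/n = 2·0.0073·3.0 × 10^8/7 = 6.3 × 10^5 m/s
T = 2πr/v = 1.3 × 10^-14 s

1.3 × 10^-14 s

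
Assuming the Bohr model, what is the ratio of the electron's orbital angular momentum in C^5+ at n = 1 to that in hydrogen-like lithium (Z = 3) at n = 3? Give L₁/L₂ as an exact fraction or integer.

1/3

L = nℏ is independent of Z.
L₁/L₂ = n₁/n₂ = 1/3 = 1/3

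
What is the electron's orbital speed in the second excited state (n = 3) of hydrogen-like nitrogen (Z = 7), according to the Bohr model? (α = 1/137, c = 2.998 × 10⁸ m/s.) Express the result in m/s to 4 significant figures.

5.106 × 10⁶ m/s

v_n = Zαc/n = 7 × 0.007299 × 2.998 × 10⁸ / 3
    = 5.106 × 10⁶ m/s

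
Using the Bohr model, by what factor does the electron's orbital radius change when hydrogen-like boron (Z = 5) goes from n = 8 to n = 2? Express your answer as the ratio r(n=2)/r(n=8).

r ∝ Z^-1 · n^2; with Z fixed, r ∝ n^2.
r(n=2)/r(n=8) = (2/8)^2 = 1/16

1/16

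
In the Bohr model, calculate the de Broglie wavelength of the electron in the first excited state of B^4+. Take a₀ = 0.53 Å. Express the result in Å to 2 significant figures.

The Bohr quantisation condition is nλ = 2πr_n.
r_n = n²a₀/Z = 0.42 Å
λ = 2πr_n/n = 2π·0.42/2 = 1.3 Å

1.3 Å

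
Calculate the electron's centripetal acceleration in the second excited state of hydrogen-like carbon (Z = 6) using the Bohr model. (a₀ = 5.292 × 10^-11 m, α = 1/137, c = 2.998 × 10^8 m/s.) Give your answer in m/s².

2.413 × 10^23 m/s²

r = n²a₀/Z = 7.938 × 10^-11 m, v = Zαc/n = 4.377 × 10^6 m/s
a = v²/r = (4.377 × 10^6)² / 7.938 × 10^-11 = 2.413 × 10^23 m/s²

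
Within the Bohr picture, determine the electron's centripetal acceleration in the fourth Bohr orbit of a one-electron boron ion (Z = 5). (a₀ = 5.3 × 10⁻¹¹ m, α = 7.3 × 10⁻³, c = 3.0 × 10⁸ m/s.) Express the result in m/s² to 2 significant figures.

r = n²a₀/Z = 1.7 × 10⁻¹⁰ m, v = Zαc/n = 2.7 × 10⁶ m/s
a = v²/r = (2.7 × 10⁶)² / 1.7 × 10⁻¹⁰ = 4.4 × 10²² m/s²

4.4 × 10²² m/s²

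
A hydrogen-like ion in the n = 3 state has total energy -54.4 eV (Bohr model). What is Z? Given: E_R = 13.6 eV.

E_n = −E_R Z²/n² ⇒ Z² = −E_n n²/E_R = 54.4 × 3² / 13.6 ≈ 36.00
Z = 6

6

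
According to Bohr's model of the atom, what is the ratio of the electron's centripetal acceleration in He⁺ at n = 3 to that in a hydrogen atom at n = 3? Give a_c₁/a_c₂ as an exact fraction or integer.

8

a_c ∝ Z^3 · n^-4
a_c₁/a_c₂ = (2/1)^3 · (3/3)^-4 = 8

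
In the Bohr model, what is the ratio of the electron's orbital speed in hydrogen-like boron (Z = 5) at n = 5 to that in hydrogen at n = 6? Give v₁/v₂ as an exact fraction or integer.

6

v ∝ Z^1 · n^-1
v₁/v₂ = (5/1)^1 · (5/6)^-1 = 6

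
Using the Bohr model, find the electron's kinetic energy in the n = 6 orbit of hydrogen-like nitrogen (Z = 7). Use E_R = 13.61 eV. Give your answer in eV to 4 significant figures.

18.52 eV

For a Coulomb orbit the virial theorem gives K = −E_n.
E_n = −E_R·Z²/n², so K = E_R·Z²/n² = 13.61 × 7²/6² = 18.52 eV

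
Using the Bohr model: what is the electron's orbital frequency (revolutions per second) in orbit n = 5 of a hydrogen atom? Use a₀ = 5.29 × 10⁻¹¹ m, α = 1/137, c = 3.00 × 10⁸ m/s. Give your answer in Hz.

r = n²a₀/Z = 1.32 × 10⁻⁹ m, v = Zαc/n = 4.38 × 10⁵ m/s
f = v/(2πr) = 5.27 × 10¹³ Hz

5.27 × 10¹³ Hz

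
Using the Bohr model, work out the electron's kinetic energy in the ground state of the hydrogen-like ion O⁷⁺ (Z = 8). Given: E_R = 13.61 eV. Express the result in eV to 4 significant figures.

For a Coulomb orbit the virial theorem gives K = −E_n.
E_n = −E_R·Z²/n², so K = E_R·Z²/n² = 13.61 × 8²/1² = 871.0 eV

871.0 eV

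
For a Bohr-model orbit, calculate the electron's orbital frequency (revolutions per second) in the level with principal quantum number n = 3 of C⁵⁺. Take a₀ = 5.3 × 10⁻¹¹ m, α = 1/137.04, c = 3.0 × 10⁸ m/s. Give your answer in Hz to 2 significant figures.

8.8 × 10¹⁵ Hz

r = n²a₀/Z = 8.0 × 10⁻¹¹ m, v = Zαc/n = 4.4 × 10⁶ m/s
f = v/(2πr) = 8.8 × 10¹⁵ Hz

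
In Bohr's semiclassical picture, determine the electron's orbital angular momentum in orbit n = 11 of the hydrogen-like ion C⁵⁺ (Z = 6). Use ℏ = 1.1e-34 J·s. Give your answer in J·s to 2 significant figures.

1.2e-33 J·s

L_n = nℏ = 11 × 1.1e-34 = 1.2e-33 J·s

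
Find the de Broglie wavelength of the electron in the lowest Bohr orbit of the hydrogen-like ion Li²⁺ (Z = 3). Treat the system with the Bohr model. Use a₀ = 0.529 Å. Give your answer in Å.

The Bohr quantisation condition is nλ = 2πr_n.
r_n = n²a₀/Z = 0.176 Å
λ = 2πr_n/n = 2π·0.176/1 = 1.11 Å

1.11 Å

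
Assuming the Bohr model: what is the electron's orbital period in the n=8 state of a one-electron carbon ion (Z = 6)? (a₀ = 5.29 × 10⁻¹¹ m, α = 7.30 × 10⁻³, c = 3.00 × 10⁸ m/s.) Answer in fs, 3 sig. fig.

2.16 fs

r = n²a₀/Z = 8²·5.29 × 10⁻¹¹/6 = 5.64 × 10⁻¹⁰ m
v = Zαc/n = 6·0.00730·3.00 × 10⁸/8 = 1.64 × 10⁶ m/s
T = 2πr/v = 2.16 × 10⁻¹⁵ s = 2.16 fs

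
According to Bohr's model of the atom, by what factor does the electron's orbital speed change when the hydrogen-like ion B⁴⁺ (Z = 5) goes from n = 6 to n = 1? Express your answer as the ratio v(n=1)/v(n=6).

6

v ∝ Z^1 · n^-1; with Z fixed, v ∝ n^-1.
v(n=1)/v(n=6) = (1/6)^-1 = 6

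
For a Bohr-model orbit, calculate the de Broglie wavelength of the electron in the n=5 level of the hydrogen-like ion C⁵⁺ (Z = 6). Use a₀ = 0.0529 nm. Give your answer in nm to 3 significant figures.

0.277 nm

The Bohr quantisation condition is nλ = 2πr_n.
r_n = n²a₀/Z = 0.220 nm
λ = 2πr_n/n = 2π·0.220/5 = 0.277 nm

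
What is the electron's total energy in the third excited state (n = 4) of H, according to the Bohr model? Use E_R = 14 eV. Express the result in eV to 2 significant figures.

E_n = −E_R·Z²/n² = −14 × 1²/4² = -0.88 eV

-0.88 eV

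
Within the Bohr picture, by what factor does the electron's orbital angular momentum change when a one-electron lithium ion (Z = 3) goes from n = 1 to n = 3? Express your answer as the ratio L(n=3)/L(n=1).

3

L = nℏ depends only on n, so L ∝ n.
L(n=3)/L(n=1) = (3/1)^1 = 3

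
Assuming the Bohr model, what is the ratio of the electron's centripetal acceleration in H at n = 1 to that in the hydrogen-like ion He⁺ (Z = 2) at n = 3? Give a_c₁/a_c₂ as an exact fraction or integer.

81/8

a_c ∝ Z^3 · n^-4
a_c₁/a_c₂ = (1/2)^3 · (1/3)^-4 = 81/8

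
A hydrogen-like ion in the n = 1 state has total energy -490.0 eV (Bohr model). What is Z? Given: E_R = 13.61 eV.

E_n = −E_R Z²/n² ⇒ Z² = −E_n n²/E_R = 490.0 × 1² / 13.61 ≈ 36.00
Z = 6

6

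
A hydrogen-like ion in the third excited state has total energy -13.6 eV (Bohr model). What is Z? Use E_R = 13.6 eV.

E_n = −E_R Z²/n² ⇒ Z² = −E_n n²/E_R = 13.6 × 4² / 13.6 ≈ 16.00
Z = 4

4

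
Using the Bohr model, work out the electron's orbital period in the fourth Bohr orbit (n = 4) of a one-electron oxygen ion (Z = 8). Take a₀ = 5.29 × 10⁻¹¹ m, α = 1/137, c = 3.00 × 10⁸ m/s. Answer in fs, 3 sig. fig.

0.152 fs

r = n²a₀/Z = 4²·5.29 × 10⁻¹¹/8 = 1.06 × 10⁻¹⁰ m
v = Zαc/n = 8·0.00730·3.00 × 10⁸/4 = 4.38 × 10⁶ m/s
T = 2πr/v = 1.52 × 10⁻¹⁶ s = 0.152 fs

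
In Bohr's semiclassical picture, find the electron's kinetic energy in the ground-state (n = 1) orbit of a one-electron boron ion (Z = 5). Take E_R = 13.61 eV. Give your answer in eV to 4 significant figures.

340.2 eV

For a Coulomb orbit the virial theorem gives K = −E_n.
E_n = −E_R·Z²/n², so K = E_R·Z²/n² = 13.61 × 5²/1² = 340.2 eV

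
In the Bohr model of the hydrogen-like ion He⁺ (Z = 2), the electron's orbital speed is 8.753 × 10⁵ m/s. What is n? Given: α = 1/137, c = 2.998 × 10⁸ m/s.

5

v_n = Zαc/n ⇒ n = Zαc/v = 2 × 0.007299 × 2.998 × 10⁸ / 8.753 × 10⁵ ≈ 5.00
n = 5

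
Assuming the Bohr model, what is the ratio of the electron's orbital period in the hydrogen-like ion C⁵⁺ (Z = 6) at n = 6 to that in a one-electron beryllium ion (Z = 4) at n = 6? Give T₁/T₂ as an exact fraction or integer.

4/9

T ∝ Z^-2 · n^3
T₁/T₂ = (6/4)^-2 · (6/6)^3 = 4/9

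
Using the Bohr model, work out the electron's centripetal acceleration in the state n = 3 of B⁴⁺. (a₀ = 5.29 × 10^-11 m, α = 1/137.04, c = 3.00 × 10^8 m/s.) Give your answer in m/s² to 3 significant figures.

r = n²a₀/Z = 9.52 × 10^-11 m, v = Zαc/n = 3.65 × 10^6 m/s
a = v²/r = (3.65 × 10^6)² / 9.52 × 10^-11 = 1.40 × 10^23 m/s²

1.40 × 10^23 m/s²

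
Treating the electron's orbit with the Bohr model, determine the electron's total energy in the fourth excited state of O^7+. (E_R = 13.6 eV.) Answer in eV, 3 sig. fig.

E_n = −E_R·Z²/n² = −13.6 × 8²/5² = -34.8 eV

-34.8 eV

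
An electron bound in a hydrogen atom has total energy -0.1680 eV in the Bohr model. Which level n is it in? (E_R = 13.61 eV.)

9

E_n = −E_R Z²/n² ⇒ n² = E_R Z²/(−E_n) = 13.61 × 1² / 0.1680 ≈ 81.01
n = 9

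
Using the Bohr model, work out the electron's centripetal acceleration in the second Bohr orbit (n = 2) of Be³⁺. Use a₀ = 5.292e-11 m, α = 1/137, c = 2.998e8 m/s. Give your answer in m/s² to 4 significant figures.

3.620e23 m/s²

r = n²a₀/Z = 5.292e-11 m, v = Zαc/n = 4.377e6 m/s
a = v²/r = (4.377e6)² / 5.292e-11 = 3.620e23 m/s²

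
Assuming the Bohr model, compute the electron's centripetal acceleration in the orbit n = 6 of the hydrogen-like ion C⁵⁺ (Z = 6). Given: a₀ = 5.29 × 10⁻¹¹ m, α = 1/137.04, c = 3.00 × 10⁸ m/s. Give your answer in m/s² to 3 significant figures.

r = n²a₀/Z = 3.17 × 10⁻¹⁰ m, v = Zαc/n = 2.19 × 10⁶ m/s
a = v²/r = (2.19 × 10⁶)² / 3.17 × 10⁻¹⁰ = 1.51 × 10²² m/s²

1.51 × 10²² m/s²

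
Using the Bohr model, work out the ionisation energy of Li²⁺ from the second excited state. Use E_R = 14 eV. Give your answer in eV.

E_n = −E_R·Z²/n² = −14 × 3²/3² eV = -14 eV
Ionisation energy = −E_n = 14 eV

14 eV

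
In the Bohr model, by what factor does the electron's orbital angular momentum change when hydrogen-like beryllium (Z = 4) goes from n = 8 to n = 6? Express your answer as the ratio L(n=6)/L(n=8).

L = nℏ depends only on n, so L ∝ n.
L(n=6)/L(n=8) = (6/8)^1 = 3/4

3/4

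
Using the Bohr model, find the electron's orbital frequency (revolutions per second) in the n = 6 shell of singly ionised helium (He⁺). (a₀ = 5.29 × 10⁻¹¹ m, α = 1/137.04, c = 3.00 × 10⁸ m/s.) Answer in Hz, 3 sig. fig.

r = n²a₀/Z = 9.52 × 10⁻¹⁰ m, v = Zαc/n = 7.30 × 10⁵ m/s
f = v/(2πr) = 1.22 × 10¹⁴ Hz

1.22 × 10¹⁴ Hz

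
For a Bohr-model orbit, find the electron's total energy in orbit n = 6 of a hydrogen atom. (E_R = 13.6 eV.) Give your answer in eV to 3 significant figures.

E_n = −E_R·Z²/n² = −13.6 × 1²/6² = -0.378 eV

-0.378 eV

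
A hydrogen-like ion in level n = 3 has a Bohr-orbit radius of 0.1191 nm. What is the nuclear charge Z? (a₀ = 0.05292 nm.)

r_n = n²a₀/Z ⇒ Z = n²a₀/r = 3² × 0.05292 / 0.1191 ≈ 4.00
Z = 4

4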